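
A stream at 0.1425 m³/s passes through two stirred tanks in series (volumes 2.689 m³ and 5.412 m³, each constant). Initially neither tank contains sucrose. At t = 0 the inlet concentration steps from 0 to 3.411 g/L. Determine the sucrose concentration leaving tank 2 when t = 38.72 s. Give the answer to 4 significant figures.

1.398 g/L

Species balance on tank i: dCᵢ/dt = (Cᵢ₋₁ − Cᵢ)/τᵢ with τᵢ = Vᵢ/Q.
τ₁ = 2.689/0.1425 = 18.8702 s; τ₂ = 5.412/0.1425 = 37.9789 s.
Tank 1: C₁ = C_in(1 − e^(−t/τ₁)). Tank 2 (τ₁ ≠ τ₂): C₂ = C_in[1 − (τ₁ e^(−t/τ₁) − τ₂ e^(−t/τ₂))/(τ₁ − τ₂)].
At t = 38.72: e^(−t/τ₁) = 0.128489, e^(−t/τ₂) = 0.360771.
C₂ = 3.411·[1 − (18.8702·0.128489 − 37.9789·0.360771)/(-19.1088)] = 3.411·0.409847 = 1.39799 g/L.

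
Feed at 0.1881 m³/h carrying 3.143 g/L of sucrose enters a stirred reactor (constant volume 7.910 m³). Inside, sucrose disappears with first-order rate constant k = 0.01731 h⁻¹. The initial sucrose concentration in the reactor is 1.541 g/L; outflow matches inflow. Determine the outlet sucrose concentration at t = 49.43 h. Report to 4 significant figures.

V dC/dt = Q(C_in − C) − k V C.
This is linear with rate a = Q/V + k = 0.0410900 h⁻¹.
C_ss = Q C_in/(Q + kV) = 1.81895 g/L; C(t) = C_ss + (C₀ − C_ss) e^(−a t).
C(49.43) = 1.81895 + (-0.277948)·e^(−0.0410900·49.43) = 1.81895 + (-0.277948)·0.131194 = 1.78248 g/L.

1.782 g/L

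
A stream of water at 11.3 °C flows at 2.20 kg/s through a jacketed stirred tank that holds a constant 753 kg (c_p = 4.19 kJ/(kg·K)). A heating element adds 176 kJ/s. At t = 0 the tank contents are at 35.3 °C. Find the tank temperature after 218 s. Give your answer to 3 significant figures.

Unsteady energy balance on the tank contents: M c_p dT/dt = ṁ c_p (T_in − T) + 176.
τ = M/ṁ = 342.27 s; T_ss = T_in + Q̇/(ṁ c_p) = 11.3 + 176/(2.20·4.19) = 30.393 °C.
T approaches T_ss exponentially: T(t) = T_ss + (T₀ − T_ss) e^(−t/τ).
T(218) = 30.393 + (4.9069)·e^(−218/342.27) = 30.393 + (4.9069)·0.52892 = 32.988 °C.

33.0 °C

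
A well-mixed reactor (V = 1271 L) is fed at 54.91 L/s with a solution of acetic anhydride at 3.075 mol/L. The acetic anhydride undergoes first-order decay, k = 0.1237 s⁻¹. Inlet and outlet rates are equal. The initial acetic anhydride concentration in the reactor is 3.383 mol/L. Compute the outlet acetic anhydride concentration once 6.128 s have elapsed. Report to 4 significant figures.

V dC/dt = Q(C_in − C) − k V C.
This is linear with rate a = Q/V + k = 0.166902 s⁻¹.
C_ss = Q C_in/(Q + kV) = 0.795956 mol/L; C(t) = C_ss + (C₀ − C_ss) e^(−a t).
C(6.128) = 0.795956 + (2.58704)·e^(−0.166902·6.128) = 0.795956 + (2.58704)·0.359595 = 1.72624 mol/L.

1.726 mol/L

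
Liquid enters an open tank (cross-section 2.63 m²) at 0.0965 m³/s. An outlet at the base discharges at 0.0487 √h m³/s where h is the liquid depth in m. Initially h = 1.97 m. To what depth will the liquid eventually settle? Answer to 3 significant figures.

A dh/dt = Q_in − 0.0487 √h. Steady state requires inflow = outflow:
Q_in = 0.0487 √h_ss ⇒ √h_ss = 0.0965/0.0487 = 1.9815.
h_ss = 1.9815² = 3.9264 m. (Since h₀ = 1.97 m < h_ss, the level will rise toward this value.)

3.93 m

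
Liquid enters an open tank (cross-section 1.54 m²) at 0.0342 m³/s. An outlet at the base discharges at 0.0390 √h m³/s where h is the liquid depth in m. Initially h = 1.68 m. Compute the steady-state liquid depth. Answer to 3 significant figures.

0.769 m

Level balance: A dh/dt = 0.0342 − 0.0390 √h. Setting dh/dt = 0:
Q_in = 0.0390 √h_ss ⇒ √h_ss = 0.0342/0.0390 = 0.87692.
h_ss = 0.87692² = 0.76899 m. (Since h₀ = 1.68 m > h_ss, the level will fall toward this value.)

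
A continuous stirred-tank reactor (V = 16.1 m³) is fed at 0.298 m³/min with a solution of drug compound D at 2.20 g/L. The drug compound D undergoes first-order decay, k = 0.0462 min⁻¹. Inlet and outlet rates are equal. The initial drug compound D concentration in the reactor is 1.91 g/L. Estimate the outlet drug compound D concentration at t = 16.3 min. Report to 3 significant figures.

1.08 g/L

Accumulation = in − out − consumed: V dC/dt = Q C_in − Q C − k V C.
dC/dt = (Q/V) C_in − (Q/V + k) C; effective rate a = Q/V + k = 0.018509 + 0.0462 = 0.064709 min⁻¹.
C_ss = Q C_in/(Q + kV) = 0.62928 g/L; C(t) = C_ss + (C₀ − C_ss) e^(−a t).
C(16.3) = 0.62928 + (1.2807)·e^(−0.064709·16.3) = 0.62928 + (1.2807)·0.34828 = 1.0753 g/L.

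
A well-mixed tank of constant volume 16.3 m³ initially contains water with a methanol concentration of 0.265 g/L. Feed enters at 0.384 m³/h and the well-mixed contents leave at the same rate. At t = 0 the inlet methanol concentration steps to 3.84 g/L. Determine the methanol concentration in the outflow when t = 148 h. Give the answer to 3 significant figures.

3.73 g/L

Accumulation = in − out for the solute gives V dC/dt = Q(C_in − C).
Rewrite as dC/dt + C/τ = C_in/τ, τ = V/Q = 42.448 h.
Solution: C(t) = C_in + (C₀ − C_in) e^(−t/τ).
C(148) = 3.84 + (0.265 − 3.84)·e^(−148/42.448) = 3.84 + (-3.5750)·0.030604 = 3.7306 g/L.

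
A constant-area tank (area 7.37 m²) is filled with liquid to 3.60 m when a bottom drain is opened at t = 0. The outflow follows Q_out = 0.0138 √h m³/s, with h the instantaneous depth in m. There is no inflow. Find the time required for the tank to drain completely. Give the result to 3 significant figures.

A dh/dt = −Q_out = −0.0138 √h.
This is separable: 2 d(√h)/dt = −0.0138/A, so √h = √h₀ − (0.0138/(2A)) t.
Tank is empty when √h = 0: t_empty = 2A√h₀/0.0138.
t_empty = 2·7.37·√3.60/0.0138 = 14.740·1.8974/0.0138 = 2026.6 s.

2030 s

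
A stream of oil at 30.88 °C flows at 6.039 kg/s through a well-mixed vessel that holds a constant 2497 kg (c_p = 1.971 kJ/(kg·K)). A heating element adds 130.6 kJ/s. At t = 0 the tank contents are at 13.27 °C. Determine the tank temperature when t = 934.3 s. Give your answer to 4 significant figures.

Energy balance: M c_p dT/dt = ṁ c_p (T_in − T) + 130.6.
Rearrange: dT/dt = (T_ss − T)/τ with τ = M/ṁ = 413.479 s and T_ss = T_in + Q̇/(ṁ c_p) = 41.8521 °C.
Integrating: T(t) = T_ss + (T₀ − T_ss) e^(−t/τ).
T(934.3) = 41.8521 + (-28.5821)·e^(−934.3/413.479) = 41.8521 + (-28.5821)·0.104392 = 38.8684 °C.

38.87 °C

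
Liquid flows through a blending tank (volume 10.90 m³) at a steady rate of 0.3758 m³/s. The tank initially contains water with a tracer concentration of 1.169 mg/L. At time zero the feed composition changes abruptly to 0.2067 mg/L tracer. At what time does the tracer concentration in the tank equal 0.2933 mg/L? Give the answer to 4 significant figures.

Species balance: V dC/dt = Q(C_in − C) ⇒ τ = V/Q = 29.0048 s.
C(t) = C_in + (C₀ − C_in) e^(−t/τ). Set C = 0.2933 and solve for t:
e^(−t/τ) = (C − C_in)/(C₀ − C_in) = (0.2933 − 0.2067)/(1.169 − 0.2067) = 0.0899927
t = −τ ln(…) = 29.0048 × 2.40803 = 69.8443 s.

69.84 s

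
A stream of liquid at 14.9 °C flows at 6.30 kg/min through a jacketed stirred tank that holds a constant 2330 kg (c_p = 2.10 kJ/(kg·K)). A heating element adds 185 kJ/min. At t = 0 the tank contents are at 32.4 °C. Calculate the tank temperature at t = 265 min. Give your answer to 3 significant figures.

Energy balance: M c_p dT/dt = ṁ c_p (T_in − T) + 185.
Rearrange: dT/dt = (T_ss − T)/τ with τ = M/ṁ = 369.84 min and T_ss = T_in + Q̇/(ṁ c_p) = 28.883 °C.
Integrating: T(t) = T_ss + (T₀ − T_ss) e^(−t/τ).
T(265) = 28.883 + (3.5166)·e^(−265/369.84) = 28.883 + (3.5166)·0.48845 = 30.601 °C.

30.6 °C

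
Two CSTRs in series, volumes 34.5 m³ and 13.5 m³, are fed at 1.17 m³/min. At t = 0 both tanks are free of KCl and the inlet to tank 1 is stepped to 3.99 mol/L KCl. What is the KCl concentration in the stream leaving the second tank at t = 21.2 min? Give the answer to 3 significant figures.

Species balance on tank i: dCᵢ/dt = (Cᵢ₋₁ − Cᵢ)/τᵢ with τᵢ = Vᵢ/Q.
τ₁ = 34.5/1.17 = 29.487 min; τ₂ = 13.5/1.17 = 11.538 min.
Solving the cascade with C₁(0)=C₂(0)=0 gives C₂(t) = C_in[1 − (τ₁ e^(−t/τ₁) − τ₂ e^(−t/τ₂))/(τ₁ − τ₂)].
At t = 21.2: e^(−t/τ₁) = 0.48726, e^(−t/τ₂) = 0.15924.
C₂ = 3.99·[1 − (29.487·0.48726 − 11.538·0.15924)/(17.949)] = 3.99·0.30187 = 1.2045 mol/L.

1.20 mol/L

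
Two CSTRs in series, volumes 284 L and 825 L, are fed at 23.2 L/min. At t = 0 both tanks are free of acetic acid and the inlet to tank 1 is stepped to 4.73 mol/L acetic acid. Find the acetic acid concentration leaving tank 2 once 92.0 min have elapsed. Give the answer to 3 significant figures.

4.19 mol/L

Each tank obeys Vᵢ dCᵢ/dt = Q(Cᵢ₋₁ − Cᵢ), so τᵢ = Vᵢ/Q.
τ₁ = 284/23.2 = 12.241 min; τ₂ = 825/23.2 = 35.560 min.
Tank 1: C₁ = C_in(1 − e^(−t/τ₁)). Tank 2 (τ₁ ≠ τ₂): C₂ = C_in[1 − (τ₁ e^(−t/τ₁) − τ₂ e^(−t/τ₂))/(τ₁ − τ₂)].
At t = 92.0: e^(−t/τ₁) = 0.00054458, e^(−t/τ₂) = 0.075234.
C₂ = 4.73·[1 − (12.241·0.00054458 − 35.560·0.075234)/(-23.319)] = 4.73·0.88556 = 4.1887 mol/L.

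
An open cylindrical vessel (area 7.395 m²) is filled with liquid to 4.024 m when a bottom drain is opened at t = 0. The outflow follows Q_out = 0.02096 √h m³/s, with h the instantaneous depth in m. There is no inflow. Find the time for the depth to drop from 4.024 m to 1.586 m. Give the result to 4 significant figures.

526.8 s

A dh/dt = −Q_out = −0.02096 √h.
Separate and integrate: 2(√h − √h₀) = −(0.02096/A) t.
t = 2A(√h₀ − √h)/0.02096 = 2·7.395·(√4.024 − √1.586)/0.02096
  = 14.7900 × (2.00599 − 1.25936) / 0.02096 = 526.842 s.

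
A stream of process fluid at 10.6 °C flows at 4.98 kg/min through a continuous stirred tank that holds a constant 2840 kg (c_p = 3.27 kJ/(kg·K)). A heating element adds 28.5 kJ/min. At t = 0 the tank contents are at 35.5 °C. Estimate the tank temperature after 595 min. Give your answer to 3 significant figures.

Heat balance on the well-mixed liquid: M c_p dT/dt = ṁ c_p (T_in − T) + 28.5.
Rearrange: dT/dt = (T_ss − T)/τ with τ = M/ṁ = 570.28 min and T_ss = T_in + Q̇/(ṁ c_p) = 12.350 °C.
T approaches T_ss exponentially: T(t) = T_ss + (T₀ − T_ss) e^(−t/τ).
T(595) = 12.350 + (23.150)·e^(−595/570.28) = 12.350 + (23.150)·0.35227 = 20.505 °C.

20.5 °C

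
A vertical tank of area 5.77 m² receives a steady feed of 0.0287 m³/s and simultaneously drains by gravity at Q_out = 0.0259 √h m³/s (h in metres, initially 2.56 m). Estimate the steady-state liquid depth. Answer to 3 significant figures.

1.23 m

A dh/dt = Q_in − 0.0259 √h. Steady state requires inflow = outflow:
Q_in = 0.0259 √h_ss ⇒ √h_ss = 0.0287/0.0259 = 1.1081.
h_ss = 1.1081² = 1.2279 m. (Since h₀ = 2.56 m > h_ss, the level will fall toward this value.)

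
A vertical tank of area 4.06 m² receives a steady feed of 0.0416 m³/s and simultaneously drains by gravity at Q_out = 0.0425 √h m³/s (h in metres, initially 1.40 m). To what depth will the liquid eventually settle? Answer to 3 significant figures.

Volume balance on the tank: A dh/dt = Q_in − 0.0425 √h. At steady state dh/dt = 0:
Q_in = 0.0425 √h_ss ⇒ √h_ss = 0.0416/0.0425 = 0.97882.
h_ss = 0.97882² = 0.95810 m. (Since h₀ = 1.40 m > h_ss, the level will fall toward this value.)

0.958 m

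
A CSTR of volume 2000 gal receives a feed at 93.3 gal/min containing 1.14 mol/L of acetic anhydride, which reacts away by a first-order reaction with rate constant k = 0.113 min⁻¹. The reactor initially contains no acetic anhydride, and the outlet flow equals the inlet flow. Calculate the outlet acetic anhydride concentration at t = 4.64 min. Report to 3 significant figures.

0.174 mol/L

Accumulation = in − out − consumed: V dC/dt = Q C_in − Q C − k V C.
dC/dt = (Q/V) C_in − (Q/V + k) C; effective rate a = Q/V + k = 0.046650 + 0.113 = 0.15965 min⁻¹.
C_ss = Q C_in/(Q + kV) = 0.33311 mol/L; C(t) = C_ss + (C₀ − C_ss) e^(−a t).
C(4.64) = 0.33311 + (-0.33311)·e^(−0.15965·4.64) = 0.33311 + (-0.33311)·0.47674 = 0.17430 mol/L.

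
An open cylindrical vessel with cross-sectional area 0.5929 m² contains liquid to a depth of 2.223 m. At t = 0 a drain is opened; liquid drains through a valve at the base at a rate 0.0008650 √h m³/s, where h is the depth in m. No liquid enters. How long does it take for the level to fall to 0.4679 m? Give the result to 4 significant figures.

With no inflow, A dh/dt = −0.0008650 √h.
This is separable: 2 d(√h)/dt = −0.0008650/A, so √h = √h₀ − (0.0008650/(2A)) t.
t = 2A(√h₀ − √h)/0.0008650 = 2·0.5929·(√2.223 − √0.4679)/0.0008650
  = 1.18580 × (1.49097 − 0.684032) / 0.0008650 = 1106.21 s.

1106 s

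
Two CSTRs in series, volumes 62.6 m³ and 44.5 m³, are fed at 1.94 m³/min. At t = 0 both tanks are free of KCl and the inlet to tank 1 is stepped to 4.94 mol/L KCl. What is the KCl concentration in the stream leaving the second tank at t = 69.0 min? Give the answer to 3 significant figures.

3.53 mol/L

Species balance on tank i: dCᵢ/dt = (Cᵢ₋₁ − Cᵢ)/τᵢ with τᵢ = Vᵢ/Q.
τ₁ = 62.6/1.94 = 32.268 min; τ₂ = 44.5/1.94 = 22.938 min.
Tank 1: C₁ = C_in(1 − e^(−t/τ₁)). Tank 2 (τ₁ ≠ τ₂): C₂ = C_in[1 − (τ₁ e^(−t/τ₁) − τ₂ e^(−t/τ₂))/(τ₁ − τ₂)].
At t = 69.0: e^(−t/τ₁) = 0.11785, e^(−t/τ₂) = 0.049386.
C₂ = 4.94·[1 − (32.268·0.11785 − 22.938·0.049386)/(9.3299)] = 4.94·0.71383 = 3.5263 mol/L.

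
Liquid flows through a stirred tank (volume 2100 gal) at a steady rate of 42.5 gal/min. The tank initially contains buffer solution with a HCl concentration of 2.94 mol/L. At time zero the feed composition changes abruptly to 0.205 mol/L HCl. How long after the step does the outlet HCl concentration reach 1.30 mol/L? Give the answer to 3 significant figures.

45.2 min

Species balance: V dC/dt = Q(C_in − C) ⇒ τ = V/Q = 49.412 min.
C(t) = C_in + (C₀ − C_in) e^(−t/τ). Set C = 1.30 and solve for t:
e^(−t/τ) = (C − C_in)/(C₀ − C_in) = (1.30 − 0.205)/(2.94 − 0.205) = 0.40037
t = −τ ln(…) = 49.412 × 0.91538 = 45.230 min.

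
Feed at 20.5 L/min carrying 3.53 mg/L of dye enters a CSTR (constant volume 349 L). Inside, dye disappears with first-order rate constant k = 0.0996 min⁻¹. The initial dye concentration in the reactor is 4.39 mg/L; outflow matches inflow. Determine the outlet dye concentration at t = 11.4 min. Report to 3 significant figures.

Species balance: V dC/dt = Q C_in − Q C − k V C.
dC/dt = (Q/V) C_in − (Q/V + k) C; effective rate a = Q/V + k = 0.058739 + 0.0996 = 0.15834 min⁻¹.
C_ss = Q C_in/(Q + kV) = 1.3095 mg/L; C(t) = C_ss + (C₀ − C_ss) e^(−a t).
C(11.4) = 1.3095 + (3.0805)·e^(−0.15834·11.4) = 1.3095 + (3.0805)·0.16446 = 1.8162 mg/L.

1.82 mg/L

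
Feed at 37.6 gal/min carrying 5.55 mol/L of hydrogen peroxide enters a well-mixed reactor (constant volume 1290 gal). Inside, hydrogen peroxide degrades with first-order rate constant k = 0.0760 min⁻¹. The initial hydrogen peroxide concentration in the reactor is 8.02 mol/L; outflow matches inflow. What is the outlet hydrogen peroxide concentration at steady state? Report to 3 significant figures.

V dC/dt = Q(C_in − C) − k V C.
At steady state: 0 = Q C_in − (Q + kV) C_ss, so C_ss = Q C_in/(Q + kV).
C_ss = 37.6·5.55/(37.6 + 0.0760·1290) = 208.68/135.64 = 1.5385 mol/L.

1.54 mol/L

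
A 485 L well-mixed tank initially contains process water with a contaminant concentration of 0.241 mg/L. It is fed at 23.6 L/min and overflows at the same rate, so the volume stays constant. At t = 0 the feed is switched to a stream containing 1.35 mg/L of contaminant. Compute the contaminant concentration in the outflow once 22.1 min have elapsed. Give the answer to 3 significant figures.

Transient balance on the dissolved component: V dC/dt = Q(C_in − C).
Rewrite as dC/dt + C/τ = C_in/τ, τ = V/Q = 20.551 min.
This is linear first-order; C(t) = C_in + (C₀ − C_in) e^(−t/τ).
C(22.1) = 1.35 + (0.241 − 1.35)·e^(−22.1/20.551) = 1.35 + (-1.1090)·0.34117 = 0.97165 mg/L.

0.972 mg/L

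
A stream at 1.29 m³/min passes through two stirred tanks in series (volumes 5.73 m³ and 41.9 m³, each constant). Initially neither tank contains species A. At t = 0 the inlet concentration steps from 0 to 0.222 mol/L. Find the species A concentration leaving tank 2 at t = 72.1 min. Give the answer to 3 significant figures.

Species balance on tank i: dCᵢ/dt = (Cᵢ₋₁ − Cᵢ)/τᵢ with τᵢ = Vᵢ/Q.
τ₁ = 5.73/1.29 = 4.4419 min; τ₂ = 41.9/1.29 = 32.481 min.
Solving the cascade with C₁(0)=C₂(0)=0 gives C₂(t) = C_in[1 − (τ₁ e^(−t/τ₁) − τ₂ e^(−t/τ₂))/(τ₁ − τ₂)].
At t = 72.1: e^(−t/τ₁) = 8.9240e-08, e^(−t/τ₂) = 0.10863.
C₂ = 0.222·[1 − (4.4419·8.9240e-08 − 32.481·0.10863)/(-28.039)] = 0.222·0.87416 = 0.19406 mol/L.

0.194 mol/L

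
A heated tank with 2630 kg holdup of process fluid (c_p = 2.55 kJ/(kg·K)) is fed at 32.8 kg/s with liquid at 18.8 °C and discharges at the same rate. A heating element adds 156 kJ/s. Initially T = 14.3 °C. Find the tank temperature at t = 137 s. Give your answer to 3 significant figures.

19.5 °C

M c_p dT/dt = ṁ c_p (T_in − T) + Q̇.
Rearrange: dT/dt = (T_ss − T)/τ with τ = M/ṁ = 80.183 s and T_ss = T_in + Q̇/(ṁ c_p) = 20.665 °C.
Solution: T(t) = T_ss + (T₀ − T_ss) e^(−t/τ).
T(137) = 20.665 + (-6.3651)·e^(−137/80.183) = 20.665 + (-6.3651)·0.18112 = 19.512 °C.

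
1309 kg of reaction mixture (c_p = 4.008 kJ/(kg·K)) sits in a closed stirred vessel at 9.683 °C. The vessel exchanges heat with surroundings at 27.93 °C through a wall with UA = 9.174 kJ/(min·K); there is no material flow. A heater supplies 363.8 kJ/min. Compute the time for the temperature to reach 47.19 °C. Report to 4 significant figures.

Lumped-capacitance energy balance: M c_p dT/dt = UA(T_amb − T) + Q̇.
τ = M c_p/UA = 571.885 min; T_ss = T_amb + Q̇/UA = 27.93 + 363.8/9.174 = 67.5855 °C.
T(t) = T_ss + (T₀ − T_ss)e^(−t/τ); set T = 47.19:
t = −τ ln[(T − T_ss)/(T₀ − T_ss)] = −571.885 · ln(0.352239) = 596.730 min.

596.7 min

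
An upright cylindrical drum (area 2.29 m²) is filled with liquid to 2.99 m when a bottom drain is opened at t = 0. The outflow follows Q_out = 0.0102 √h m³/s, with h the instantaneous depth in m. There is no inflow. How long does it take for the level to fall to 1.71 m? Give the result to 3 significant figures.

189 s

Volume balance on the tank: A dh/dt = −0.0102 √h.
∫ h^(−1/2) dh = −(0.0102/A) ∫ dt, giving 2√h = 2√h₀ − (0.0102/A) t.
t = 2A(√h₀ − √h)/0.0102 = 2·2.29·(√2.99 − √1.71)/0.0102
  = 4.5800 × (1.7292 − 1.3077) / 0.0102 = 189.26 s.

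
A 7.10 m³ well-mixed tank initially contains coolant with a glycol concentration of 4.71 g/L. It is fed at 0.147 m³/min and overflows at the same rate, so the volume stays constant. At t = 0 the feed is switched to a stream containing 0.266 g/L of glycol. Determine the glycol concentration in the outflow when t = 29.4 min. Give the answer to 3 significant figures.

Accumulation = in − out for the solute gives V dC/dt = Q(C_in − C).
Time constant τ = V/Q = 7.10/0.147 = 48.299 min.
Integrating: C(t) = C_in + (C₀ − C_in) e^(−t/τ).
C(29.4) = 0.266 + (4.71 − 0.266)·e^(−29.4/48.299) = 0.266 + (4.4440)·0.54406 = 2.6838 g/L.

2.68 g/L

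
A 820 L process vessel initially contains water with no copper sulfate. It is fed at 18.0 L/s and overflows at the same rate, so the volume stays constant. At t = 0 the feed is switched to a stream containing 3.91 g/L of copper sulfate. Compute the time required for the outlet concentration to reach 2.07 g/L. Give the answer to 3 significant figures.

34.3 s

Species balance: V dC/dt = Q(C_in − C) ⇒ τ = V/Q = 45.556 s.
C(t) = C_in + (C₀ − C_in) e^(−t/τ). Set C = 2.07 and solve for t:
e^(−t/τ) = (C − C_in)/(C₀ − C_in) = (2.07 − 3.91)/(0 − 3.91) = 0.47059
t = −τ ln(…) = 45.556 × 0.75377 = 34.338 s.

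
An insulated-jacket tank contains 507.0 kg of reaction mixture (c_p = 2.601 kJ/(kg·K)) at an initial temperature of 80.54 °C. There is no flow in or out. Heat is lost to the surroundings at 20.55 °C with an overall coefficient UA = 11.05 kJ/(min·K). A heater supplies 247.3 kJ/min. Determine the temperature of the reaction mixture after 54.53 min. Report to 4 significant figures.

Unsteady energy balance on the tank contents: M c_p dT/dt = −UA(T − T_amb) + Q̇.
dT/dt = (T_ss − T)/τ with T_ss = T_amb + Q̇/UA = 20.55 + 247.3/11.05 = 42.9301 °C, τ = M c_p/UA = 507.0·2.601/11.05 = 119.340 min.
Solution: T(t) = T_ss + (T₀ − T_ss) e^(−t/τ).
T(54.53) = 42.9301 + (37.6099)·0.633225 = 66.7456 °C.

66.75 °C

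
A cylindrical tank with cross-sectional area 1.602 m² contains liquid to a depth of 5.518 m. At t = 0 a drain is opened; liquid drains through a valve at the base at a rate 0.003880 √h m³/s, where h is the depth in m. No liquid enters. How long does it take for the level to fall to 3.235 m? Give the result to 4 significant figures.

454.5 s

A dh/dt = −Q_out = −0.003880 √h.
∫ h^(−1/2) dh = −(0.003880/A) ∫ dt, giving 2√h = 2√h₀ − (0.003880/A) t.
t = 2A(√h₀ − √h)/0.003880 = 2·1.602·(√5.518 − √3.235)/0.003880
  = 3.20400 × (2.34904 − 1.79861) / 0.003880 = 454.532 s.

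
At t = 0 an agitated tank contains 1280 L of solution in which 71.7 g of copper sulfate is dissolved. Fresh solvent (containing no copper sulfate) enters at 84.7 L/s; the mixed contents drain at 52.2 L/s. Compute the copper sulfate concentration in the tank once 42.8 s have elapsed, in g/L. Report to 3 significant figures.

Total volume: dV/dt = Q_in − Q_out = 32.500 L/s, so V(t) = 1280 + 32.500 t and V(42.8) = 2671.0 L.
Species balance (pure solvent in): dm/dt = −Q_out · m/V(t).
Separate: dm/m = −Q_out dt/V(t) ⇒ ln(m/m₀) = −(Q_out/(Q_in−Q_out)) ln(V/V₀).
m = m₀ (V₀/V)^(Q_out/(Q_in−Q_out)) = 71.7 × (1280/2671.0)^(1.6062) = 21.999 g.
C = m/V = 21.999/2671.0 = 0.0082364 g/L.

0.00824 g/L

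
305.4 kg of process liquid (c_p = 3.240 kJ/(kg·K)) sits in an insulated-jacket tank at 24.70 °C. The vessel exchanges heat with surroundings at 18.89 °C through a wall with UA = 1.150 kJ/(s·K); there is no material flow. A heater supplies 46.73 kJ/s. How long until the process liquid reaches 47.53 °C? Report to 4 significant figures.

Heat balance on the well-mixed liquid: M c_p dT/dt = −UA(T − T_amb) + Q̇.
τ = M c_p/UA = 860.431 s; T_ss = T_amb + Q̇/UA = 18.89 + 46.73/1.150 = 59.5248 °C.
T(t) = T_ss + (T₀ − T_ss)e^(−t/τ); set T = 47.53:
t = −τ ln[(T − T_ss)/(T₀ − T_ss)] = −860.431 · ln(0.344432) = 917.097 s.

917.1 s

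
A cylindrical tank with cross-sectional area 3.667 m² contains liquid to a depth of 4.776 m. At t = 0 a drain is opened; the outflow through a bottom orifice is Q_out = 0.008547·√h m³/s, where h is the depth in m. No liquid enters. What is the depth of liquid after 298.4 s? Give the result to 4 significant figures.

3.377 m

With no inflow, A dh/dt = −0.008547 √h.
This is separable: 2 d(√h)/dt = −0.008547/A, so √h = √h₀ − (0.008547/(2A)) t.
√h = √4.776 − 0.008547·298.4/(2·3.667) = 2.18541 − 0.347754 = 1.83765.
h = 1.83765² = 3.37697 m.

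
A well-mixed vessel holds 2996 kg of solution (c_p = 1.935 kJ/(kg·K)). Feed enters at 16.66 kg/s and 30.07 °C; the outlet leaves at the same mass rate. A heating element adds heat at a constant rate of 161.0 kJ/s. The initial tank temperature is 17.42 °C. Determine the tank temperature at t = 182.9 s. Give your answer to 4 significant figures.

28.68 °C

Unsteady energy balance on the tank contents: M c_p dT/dt = ṁ c_p (T_in − T) + 161.0.
Rearrange: dT/dt = (T_ss − T)/τ with τ = M/ṁ = 179.832 s and T_ss = T_in + Q̇/(ṁ c_p) = 35.0642 °C.
Solution: T(t) = T_ss + (T₀ − T_ss) e^(−t/τ).
T(182.9) = 35.0642 + (-17.6442)·e^(−182.9/179.832) = 35.0642 + (-17.6442)·0.361656 = 28.6831 °C.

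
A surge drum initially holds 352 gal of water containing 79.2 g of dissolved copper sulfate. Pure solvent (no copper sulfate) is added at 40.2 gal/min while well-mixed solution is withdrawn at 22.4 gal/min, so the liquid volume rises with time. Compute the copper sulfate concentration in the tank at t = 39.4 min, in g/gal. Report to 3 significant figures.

0.0189 g/gal

Let m(t) be the amount of copper sulfate. Volume: V(t) = V₀ + (Q_in − Q_out) t = 352 + 17.800 t; V(39.4) = 1053.3 gal.
Species balance (pure solvent in): dm/dt = −Q_out · m/V(t).
Separate: dm/m = −Q_out dt/V(t) ⇒ ln(m/m₀) = −(Q_out/(Q_in−Q_out)) ln(V/V₀).
m = m₀ (V₀/V)^(Q_out/(Q_in−Q_out)) = 79.2 × (352/1053.3)^(1.2584) = 19.938 g.
C = m/V = 19.938/1053.3 = 0.018929 g/gal.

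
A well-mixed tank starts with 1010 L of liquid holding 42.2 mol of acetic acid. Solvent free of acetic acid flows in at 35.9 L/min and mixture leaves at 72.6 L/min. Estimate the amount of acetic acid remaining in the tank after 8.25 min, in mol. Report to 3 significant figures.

20.9 mol

Let m(t) be the amount of acetic acid. Volume: V(t) = V₀ + (Q_in − Q_out) t = 1010 − 36.700 t; V(8.25) = 707.23 L.
Solute balance: dm/dt = 0 − Q_out C = −Q_out m/V(t).
dm/m = −Q_out dt/(V₀ − 36.700 t); integrating gives ln(m/m₀) = −(Q_out/(Q_in−Q_out)) ln(V/V₀).
m = m₀ (V₀/V)^(Q_out/(Q_in−Q_out)) = 42.2 × (1010/707.23)^(-1.9782) = 20.853 mol.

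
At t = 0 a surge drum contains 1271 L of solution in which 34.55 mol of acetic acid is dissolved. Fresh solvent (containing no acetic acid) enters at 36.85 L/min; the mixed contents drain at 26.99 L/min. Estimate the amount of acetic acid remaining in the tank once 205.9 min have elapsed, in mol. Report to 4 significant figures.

2.534 mol

Let m(t) be the amount of acetic acid. Volume: V(t) = V₀ + (Q_in − Q_out) t = 1271 + 9.86000 t; V(205.9) = 3301.17 L.
No acetic acid enters, so dm/dt = −Q_out · (m/V).
dm/m = −Q_out dt/(V₀ + 9.86000 t); integrating gives ln(m/m₀) = −(Q_out/(Q_in−Q_out)) ln(V/V₀).
m = m₀ (V₀/V)^(Q_out/(Q_in−Q_out)) = 34.55 × (1271/3301.17)^(2.73732) = 2.53376 mol.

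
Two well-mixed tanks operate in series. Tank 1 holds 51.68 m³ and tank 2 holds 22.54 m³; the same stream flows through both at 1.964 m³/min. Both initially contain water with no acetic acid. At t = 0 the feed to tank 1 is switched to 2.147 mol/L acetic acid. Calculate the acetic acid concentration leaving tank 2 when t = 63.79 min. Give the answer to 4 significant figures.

Time constants: τᵢ = Vᵢ/Q for each well-mixed tank.
τ₁ = 51.68/1.964 = 26.3136 min; τ₂ = 22.54/1.964 = 11.4766 min.
Solving the cascade with C₁(0)=C₂(0)=0 gives C₂(t) = C_in[1 − (τ₁ e^(−t/τ₁) − τ₂ e^(−t/τ₂))/(τ₁ − τ₂)].
At t = 63.79: e^(−t/τ₁) = 0.0885474, e^(−t/τ₂) = 0.00385541.
C₂ = 2.147·[1 − (26.3136·0.0885474 − 11.4766·0.00385541)/(14.8371)] = 2.147·0.845943 = 1.81624 mol/L.

1.816 mol/L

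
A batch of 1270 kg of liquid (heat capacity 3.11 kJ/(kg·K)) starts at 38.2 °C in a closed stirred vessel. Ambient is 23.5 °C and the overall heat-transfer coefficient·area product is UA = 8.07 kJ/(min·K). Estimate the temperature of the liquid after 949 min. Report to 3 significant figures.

25.6 °C

First-law balance (no shaft work): M c_p dT/dt = −UA(T − T_amb).
dT/dt = (T_ss − T)/τ with T_ss = T_amb = 23.500 °C, τ = M c_p/UA = 1270·3.11/8.07 = 489.43 min.
This is linear first-order; T(t) = T_ss + (T₀ − T_ss) e^(−t/τ).
T(949) = 23.500 + (14.700)·0.14385 = 25.615 °C.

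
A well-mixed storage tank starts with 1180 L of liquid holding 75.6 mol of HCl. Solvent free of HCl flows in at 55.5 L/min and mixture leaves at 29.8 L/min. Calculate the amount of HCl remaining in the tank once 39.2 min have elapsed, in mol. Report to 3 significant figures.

37.0 mol

Total volume: dV/dt = Q_in − Q_out = 25.700 L/min, so V(t) = 1180 + 25.700 t and V(39.2) = 2187.4 L.
Solute balance: dm/dt = 0 − Q_out C = −Q_out m/V(t).
Separate: dm/m = −Q_out dt/V(t) ⇒ ln(m/m₀) = −(Q_out/(Q_in−Q_out)) ln(V/V₀).
m = m₀ (V₀/V)^(Q_out/(Q_in−Q_out)) = 75.6 × (1180/2187.4)^(1.1595) = 36.958 mol.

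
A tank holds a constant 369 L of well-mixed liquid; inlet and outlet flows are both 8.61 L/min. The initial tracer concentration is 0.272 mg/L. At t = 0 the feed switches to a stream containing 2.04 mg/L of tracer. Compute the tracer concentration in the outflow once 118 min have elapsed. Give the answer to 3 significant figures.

Species balance on the tank: V dC/dt = Q(C_in − C).
Rewrite as dC/dt + C/τ = C_in/τ, τ = V/Q = 42.857 min.
This is linear first-order; C(t) = C_in + (C₀ − C_in) e^(−t/τ).
C(118) = 2.04 + (0.272 − 2.04)·e^(−118/42.857) = 2.04 + (-1.7680)·0.063715 = 1.9274 mg/L.

1.93 mg/L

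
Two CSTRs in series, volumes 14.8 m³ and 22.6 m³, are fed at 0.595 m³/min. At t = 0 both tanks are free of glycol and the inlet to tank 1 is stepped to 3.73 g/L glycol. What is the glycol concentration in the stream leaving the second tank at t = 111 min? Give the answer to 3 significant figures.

Species balance on tank i: dCᵢ/dt = (Cᵢ₋₁ − Cᵢ)/τᵢ with τᵢ = Vᵢ/Q.
τ₁ = 14.8/0.595 = 24.874 min; τ₂ = 22.6/0.595 = 37.983 min.
Solving the cascade with C₁(0)=C₂(0)=0 gives C₂(t) = C_in[1 − (τ₁ e^(−t/τ₁) − τ₂ e^(−t/τ₂))/(τ₁ − τ₂)].
At t = 111: e^(−t/τ₁) = 0.011533, e^(−t/τ₂) = 0.053807.
C₂ = 3.73·[1 − (24.874·0.011533 − 37.983·0.053807)/(-13.109)] = 3.73·0.86598 = 3.2301 g/L.

3.23 g/L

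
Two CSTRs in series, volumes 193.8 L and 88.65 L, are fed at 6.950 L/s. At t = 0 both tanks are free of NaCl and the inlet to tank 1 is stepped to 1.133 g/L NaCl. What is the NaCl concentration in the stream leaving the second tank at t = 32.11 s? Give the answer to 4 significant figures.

0.5499 g/L

Species balance on tank i: dCᵢ/dt = (Cᵢ₋₁ − Cᵢ)/τᵢ with τᵢ = Vᵢ/Q.
τ₁ = 193.8/6.950 = 27.8849 s; τ₂ = 88.65/6.950 = 12.7554 s.
Tank 1: C₁ = C_in(1 − e^(−t/τ₁)). Tank 2 (τ₁ ≠ τ₂): C₂ = C_in[1 − (τ₁ e^(−t/τ₁) − τ₂ e^(−t/τ₂))/(τ₁ − τ₂)].
At t = 32.11: e^(−t/τ₁) = 0.316156, e^(−t/τ₂) = 0.0806718.
C₂ = 1.133·[1 − (27.8849·0.316156 − 12.7554·0.0806718)/(15.1295)] = 1.133·0.485312 = 0.549858 g/L.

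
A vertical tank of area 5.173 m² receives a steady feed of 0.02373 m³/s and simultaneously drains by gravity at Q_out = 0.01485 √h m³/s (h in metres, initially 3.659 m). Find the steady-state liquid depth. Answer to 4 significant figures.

Mass balance (ρ constant): A dh/dt = Q_in − 0.01485 √h. At steady state dh/dt = 0:
Q_in = 0.01485 √h_ss ⇒ √h_ss = 0.02373/0.01485 = 1.59798.
h_ss = 1.59798² = 2.55354 m. (Since h₀ = 3.659 m > h_ss, the level will fall toward this value.)

2.554 m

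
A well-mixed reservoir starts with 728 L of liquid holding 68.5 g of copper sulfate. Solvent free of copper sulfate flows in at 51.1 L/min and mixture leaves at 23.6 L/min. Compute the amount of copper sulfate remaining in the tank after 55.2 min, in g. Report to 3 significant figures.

Let m(t) be the amount of copper sulfate. Volume: V(t) = V₀ + (Q_in − Q_out) t = 728 + 27.500 t; V(55.2) = 2246.0 L.
No copper sulfate enters, so dm/dt = −Q_out · (m/V).
Separate: dm/m = −Q_out dt/V(t) ⇒ ln(m/m₀) = −(Q_out/(Q_in−Q_out)) ln(V/V₀).
m = m₀ (V₀/V)^(Q_out/(Q_in−Q_out)) = 68.5 × (728/2246.0)^(0.85818) = 26.050 g.

26.0 g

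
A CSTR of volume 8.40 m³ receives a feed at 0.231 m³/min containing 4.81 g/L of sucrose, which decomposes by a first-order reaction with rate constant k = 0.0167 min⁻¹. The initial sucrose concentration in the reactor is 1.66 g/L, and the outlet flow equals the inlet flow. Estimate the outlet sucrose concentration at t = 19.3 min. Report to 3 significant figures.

Species balance: V dC/dt = Q C_in − Q C − k V C.
dC/dt = (Q/V) C_in − (Q/V + k) C; effective rate a = Q/V + k = 0.027500 + 0.0167 = 0.044200 min⁻¹.
C_ss = Q C_in/(Q + kV) = 2.9926 g/L; C(t) = C_ss + (C₀ − C_ss) e^(−a t).
C(19.3) = 2.9926 + (-1.3326)·e^(−0.044200·19.3) = 2.9926 + (-1.3326)·0.42611 = 2.4248 g/L.

2.42 g/L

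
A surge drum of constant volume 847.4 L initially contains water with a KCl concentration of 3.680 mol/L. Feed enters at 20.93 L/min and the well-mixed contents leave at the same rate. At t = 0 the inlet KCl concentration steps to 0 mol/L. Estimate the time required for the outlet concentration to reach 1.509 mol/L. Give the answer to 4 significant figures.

36.09 min

Species balance: V dC/dt = Q(C_in − C) ⇒ τ = V/Q = 40.4873 min.
C(t) = C_in + (C₀ − C_in) e^(−t/τ). Set C = 1.509 and solve for t:
e^(−t/τ) = (C − C_in)/(C₀ − C_in) = (1.509 − 0)/(3.680 − 0) = 0.410054
t = −τ ln(…) = 40.4873 × 0.891466 = 36.0931 min.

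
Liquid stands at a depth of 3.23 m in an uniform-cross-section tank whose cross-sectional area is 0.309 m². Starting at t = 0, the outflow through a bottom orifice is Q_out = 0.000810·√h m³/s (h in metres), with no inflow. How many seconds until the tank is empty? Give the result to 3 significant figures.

1370 s

With no inflow, A dh/dt = −0.000810 √h.
Separate and integrate: 2(√h − √h₀) = −(0.000810/A) t.
Set h = 0: 2√h₀ = (0.000810/A) t_empty ⇒ t_empty = 2A√h₀/0.000810.
t_empty = 2·0.309·√3.23/0.000810 = 0.61800·1.7972/0.000810 = 1371.2 s.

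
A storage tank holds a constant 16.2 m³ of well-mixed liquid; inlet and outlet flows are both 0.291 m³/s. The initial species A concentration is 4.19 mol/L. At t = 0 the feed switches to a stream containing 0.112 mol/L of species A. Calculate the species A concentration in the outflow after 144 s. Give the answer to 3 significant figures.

0.419 mol/L

Accumulation = in − out for the solute gives V dC/dt = Q(C_in − C).
Rewrite as dC/dt + C/τ = C_in/τ, τ = V/Q = 55.670 s.
C approaches C_in exponentially: C(t) = C_in + (C₀ − C_in) e^(−t/τ).
C(144) = 0.112 + (4.19 − 0.112)·e^(−144/55.670) = 0.112 + (4.0780)·0.075271 = 0.41895 mol/L.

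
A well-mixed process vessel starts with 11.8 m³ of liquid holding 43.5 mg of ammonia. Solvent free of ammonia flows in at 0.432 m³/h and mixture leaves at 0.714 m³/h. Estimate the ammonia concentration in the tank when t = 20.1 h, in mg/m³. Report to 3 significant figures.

Total volume: dV/dt = Q_in − Q_out = -0.28200 m³/h, so V(t) = 11.8 − 0.28200 t and V(20.1) = 6.1318 m³.
Species balance (pure solvent in): dm/dt = −Q_out · m/V(t).
dm/m = −Q_out dt/(V₀ − 0.28200 t); integrating gives ln(m/m₀) = −(Q_out/(Q_in−Q_out)) ln(V/V₀).
m = m₀ (V₀/V)^(Q_out/(Q_in−Q_out)) = 43.5 × (11.8/6.1318)^(-2.5319) = 8.2924 mg.
C = m/V = 8.2924/6.1318 = 1.3524 mg/m³.

1.35 mg/m³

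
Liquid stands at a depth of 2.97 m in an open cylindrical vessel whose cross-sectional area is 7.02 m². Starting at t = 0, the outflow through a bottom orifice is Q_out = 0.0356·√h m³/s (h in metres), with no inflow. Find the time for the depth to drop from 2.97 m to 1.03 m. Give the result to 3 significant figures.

With no inflow, A dh/dt = −0.0356 √h.
This is separable: 2 d(√h)/dt = −0.0356/A, so √h = √h₀ − (0.0356/(2A)) t.
t = 2A(√h₀ − √h)/0.0356 = 2·7.02·(√2.97 − √1.03)/0.0356
  = 14.040 × (1.7234 − 1.0149) / 0.0356 = 279.41 s.

279 s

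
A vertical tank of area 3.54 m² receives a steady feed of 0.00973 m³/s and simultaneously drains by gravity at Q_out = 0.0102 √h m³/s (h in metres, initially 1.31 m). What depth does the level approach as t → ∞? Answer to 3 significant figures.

0.910 m

A dh/dt = Q_in − 0.0102 √h. Steady state requires inflow = outflow:
Q_in = 0.0102 √h_ss ⇒ √h_ss = 0.00973/0.0102 = 0.95392.
h_ss = 0.95392² = 0.90997 m. (Since h₀ = 1.31 m > h_ss, the level will fall toward this value.)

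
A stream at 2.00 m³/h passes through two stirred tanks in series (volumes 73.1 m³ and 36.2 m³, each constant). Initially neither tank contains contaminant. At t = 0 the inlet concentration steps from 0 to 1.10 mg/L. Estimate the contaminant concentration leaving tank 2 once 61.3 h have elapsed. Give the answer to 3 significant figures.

0.729 mg/L

Species balance on tank i: dCᵢ/dt = (Cᵢ₋₁ − Cᵢ)/τᵢ with τᵢ = Vᵢ/Q.
τ₁ = 73.1/2.00 = 36.550 h; τ₂ = 36.2/2.00 = 18.100 h.
Tank 1: C₁ = C_in(1 − e^(−t/τ₁)). Tank 2 (τ₁ ≠ τ₂): C₂ = C_in[1 − (τ₁ e^(−t/τ₁) − τ₂ e^(−t/τ₂))/(τ₁ − τ₂)].
At t = 61.3: e^(−t/τ₁) = 0.18691, e^(−t/τ₂) = 0.033819.
C₂ = 1.10·[1 − (36.550·0.18691 − 18.100·0.033819)/(18.450)] = 1.10·0.66291 = 0.72920 mg/L.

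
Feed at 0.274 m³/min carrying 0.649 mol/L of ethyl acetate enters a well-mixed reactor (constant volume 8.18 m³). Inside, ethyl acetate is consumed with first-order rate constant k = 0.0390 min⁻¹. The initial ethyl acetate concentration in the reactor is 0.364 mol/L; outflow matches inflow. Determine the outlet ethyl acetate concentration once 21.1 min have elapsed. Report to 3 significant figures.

0.314 mol/L

Species balance: V dC/dt = Q C_in − Q C − k V C.
dC/dt = (Q/V) C_in − (Q/V + k) C; effective rate a = Q/V + k = 0.033496 + 0.0390 = 0.072496 min⁻¹.
C_ss = Q C_in/(Q + kV) = 0.29987 mol/L; C(t) = C_ss + (C₀ − C_ss) e^(−a t).
C(21.1) = 0.29987 + (0.064135)·e^(−0.072496·21.1) = 0.29987 + (0.064135)·0.21661 = 0.31376 mol/L.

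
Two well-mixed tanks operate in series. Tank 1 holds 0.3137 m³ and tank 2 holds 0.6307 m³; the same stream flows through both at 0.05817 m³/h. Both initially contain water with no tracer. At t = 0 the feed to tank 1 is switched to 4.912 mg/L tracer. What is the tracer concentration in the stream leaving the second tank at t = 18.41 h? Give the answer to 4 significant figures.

3.283 mg/L

Time constants: τᵢ = Vᵢ/Q for each well-mixed tank.
τ₁ = 0.3137/0.05817 = 5.39281 h; τ₂ = 0.6307/0.05817 = 10.8424 h.
Solving the cascade with C₁(0)=C₂(0)=0 gives C₂(t) = C_in[1 − (τ₁ e^(−t/τ₁) − τ₂ e^(−t/τ₂))/(τ₁ − τ₂)].
At t = 18.41: e^(−t/τ₁) = 0.0329158, e^(−t/τ₂) = 0.183055.
C₂ = 4.912·[1 − (5.39281·0.0329158 − 10.8424·0.183055)/(-5.44954)] = 4.912·0.668369 = 3.28303 mg/L.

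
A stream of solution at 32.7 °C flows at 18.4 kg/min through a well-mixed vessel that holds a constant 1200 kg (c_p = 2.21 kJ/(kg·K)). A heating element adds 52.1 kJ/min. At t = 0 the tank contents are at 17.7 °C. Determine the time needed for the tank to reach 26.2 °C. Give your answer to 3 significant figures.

M c_p dT/dt = ṁ c_p (T_in − T) + Q̇.
τ = M/ṁ = 65.217 min; T_ss = T_in + Q̇/(ṁ c_p) = 33.981 °C.
T(t) = T_ss + (T₀ − T_ss) e^(−t/τ). Set T = 26.2:
e^(−t/τ) = (26.2 − 33.981)/(17.7 − 33.981) = 0.47793
t = −65.217 · ln(0.47793) = 48.150 min.

48.1 min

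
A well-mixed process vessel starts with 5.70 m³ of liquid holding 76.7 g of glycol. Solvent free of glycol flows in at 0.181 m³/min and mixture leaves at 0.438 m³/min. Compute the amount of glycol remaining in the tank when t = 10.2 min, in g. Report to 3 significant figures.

26.8 g

Let m(t) be the amount of glycol. Volume: V(t) = V₀ + (Q_in − Q_out) t = 5.70 − 0.25700 t; V(10.2) = 3.0786 m³.
No glycol enters, so dm/dt = −Q_out · (m/V).
dm/m = −Q_out dt/(V₀ − 0.25700 t); integrating gives ln(m/m₀) = −(Q_out/(Q_in−Q_out)) ln(V/V₀).
m = m₀ (V₀/V)^(Q_out/(Q_in−Q_out)) = 76.7 × (5.70/3.0786)^(-1.7043) = 26.845 g.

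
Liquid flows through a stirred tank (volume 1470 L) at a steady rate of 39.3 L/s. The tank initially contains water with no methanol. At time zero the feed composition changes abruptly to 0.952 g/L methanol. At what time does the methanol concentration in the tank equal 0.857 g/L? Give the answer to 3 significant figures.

86.2 s

Species balance on the tank: V dC/dt = Q(C_in − C), so τ = V/Q = 37.405 s.
C(t) = C_in + (C₀ − C_in) e^(−t/τ). Set C = 0.857 and solve for t:
e^(−t/τ) = (C − C_in)/(C₀ − C_in) = (0.857 − 0.952)/(0 − 0.952) = 0.099790
t = −τ ln(…) = 37.405 × 2.3047 = 86.206 s.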